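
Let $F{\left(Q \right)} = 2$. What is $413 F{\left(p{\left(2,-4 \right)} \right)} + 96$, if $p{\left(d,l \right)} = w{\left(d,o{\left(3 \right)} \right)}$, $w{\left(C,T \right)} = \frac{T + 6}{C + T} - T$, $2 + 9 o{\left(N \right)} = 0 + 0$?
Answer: $922$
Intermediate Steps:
$o{\left(N \right)} = - \frac{2}{9}$ ($o{\left(N \right)} = - \frac{2}{9} + \frac{0 + 0}{9} = - \frac{2}{9} + \frac{1}{9} \cdot 0 = - \frac{2}{9} + 0 = - \frac{2}{9}$)
$w{\left(C,T \right)} = - T + \frac{6 + T}{C + T}$ ($w{\left(C,T \right)} = \frac{6 + T}{C + T} - T = - T + \frac{6 + T}{C + T}$)
$p{\left(d,l \right)} = \frac{\frac{464}{81} + \frac{2 d}{9}}{- \frac{2}{9} + d}$ ($p{\left(d,l \right)} = \frac{6 - \frac{2}{9} - \left(- \frac{2}{9}\right)^{2} - d \left(- \frac{2}{9}\right)}{d - \frac{2}{9}} = \frac{6 - \frac{2}{9} - \frac{4}{81} + \frac{2 d}{9}}{- \frac{2}{9} + d} = \frac{\frac{464}{81} + \frac{2 d}{9}}{- \frac{2}{9} + d}$)
$413 F{\left(p{\left(2,-4 \right)} \right)} + 96 = 413 \cdot 2 + 96 = 826 + 96 = 922$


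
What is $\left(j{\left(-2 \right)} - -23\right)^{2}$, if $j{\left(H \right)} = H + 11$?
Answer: $1024$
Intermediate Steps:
$j{\left(H \right)} = 11 + H$
$\left(j{\left(-2 \right)} - -23\right)^{2} = \left(\left(11 - 2\right) - -23\right)^{2} = \left(9 + \left(-26 + 49\right)\right)^{2} = \left(9 + 23\right)^{2} = 32^{2} = 1024$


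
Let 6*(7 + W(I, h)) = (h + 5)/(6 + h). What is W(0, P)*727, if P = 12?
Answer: -537253/108 ≈ -4974.6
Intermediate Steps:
W(I, h) = -7 + (5 + h)/(6*(6 + h)) (W(I, h) = -7 + ((h + 5)/(6 + h))/6 = -7 + ((5 + h)/(6 + h))/6 = -7 + (5 + h)/(6*(6 + h)))
W(0, P)*727 = ((-247 - 41*12)/(6*(6 + 12)))*727 = ((1/6)*(-247 - 492)/18)*727 = ((1/6)*(1/18)*(-739))*727 = -739/108*727 = -537253/108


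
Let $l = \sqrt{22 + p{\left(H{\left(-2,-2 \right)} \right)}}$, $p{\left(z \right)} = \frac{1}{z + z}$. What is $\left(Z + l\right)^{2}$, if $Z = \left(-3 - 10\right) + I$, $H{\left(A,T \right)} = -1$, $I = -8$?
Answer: $\frac{\left(42 - \sqrt{86}\right)^{2}}{4} \approx 267.75$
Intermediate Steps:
$p{\left(z \right)} = \frac{1}{2 z}$
$l = \frac{\sqrt{86}}{2}$ ($l = \sqrt{22 + \frac{1}{2 \left(-1\right)}} = \sqrt{22 + \frac{1}{2} \left(-1\right)} = \sqrt{22 - \frac{1}{2}} = \sqrt{\frac{43}{2}} = \frac{\sqrt{86}}{2} \approx 4.6368$)
$Z = -21$ ($Z = \left(-3 - 10\right) - 8 = -13 - 8 = -21$)
$\left(Z + l\right)^{2} = \left(-21 + \frac{\sqrt{86}}{2}\right)^{2}$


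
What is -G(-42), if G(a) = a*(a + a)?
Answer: -3528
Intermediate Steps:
G(a) = 2*a**2 (G(a) = a*(2*a) = 2*a**2)
-G(-42) = -2*(-42)**2 = -2*1764 = -1*3528 = -3528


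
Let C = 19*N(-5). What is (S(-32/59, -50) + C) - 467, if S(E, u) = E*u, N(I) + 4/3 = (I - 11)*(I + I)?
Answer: 455737/177 ≈ 2574.8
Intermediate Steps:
N(I) = -4/3 + 2*I*(-11 + I) (N(I) = -4/3 + (I - 11)*(I + I) = -4/3 + (-11 + I)*(2*I) = -4/3 + 2*I*(-11 + I))
C = 9044/3 (C = 19*(-4/3 - 22*(-5) + 2*(-5)²) = 19*(-4/3 + 110 + 2*25) = 19*(-4/3 + 110 + 50) = 19*(476/3) = 9044/3 ≈ 3014.7)
(S(-32/59, -50) + C) - 467 = (-32/59*(-50) + 9044/3) - 467 = (1600/59 + 9044/3) - 467 = 538396/177 - 467 = 455737/177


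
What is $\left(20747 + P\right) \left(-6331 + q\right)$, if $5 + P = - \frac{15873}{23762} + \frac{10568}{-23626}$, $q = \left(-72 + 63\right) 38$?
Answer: $- \frac{38850051381885535}{280700506} \approx -1.384 \cdot 10^{8}$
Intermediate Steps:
$q = -342$ ($q = \left(-9\right) 38 = -342$)
$P = - \frac{1716568687}{280700506}$ ($P = -5 + \left(- \frac{15873}{23762} + \frac{10568}{-23626}\right) = -5 + \left(\left(-15873\right) \frac{1}{23762} + 10568 \left(- \frac{1}{23626}\right)\right) = -5 - \frac{313066157}{280700506} = - \frac{1716568687}{280700506} \approx -6.1153$)
$\left(20747 + P\right) \left(-6331 + q\right) = \left(20747 - \frac{1716568687}{280700506}\right) \left(-6331 - 342\right) = \frac{5821976829295}{280700506} \left(-6673\right) = - \frac{38850051381885535}{280700506}$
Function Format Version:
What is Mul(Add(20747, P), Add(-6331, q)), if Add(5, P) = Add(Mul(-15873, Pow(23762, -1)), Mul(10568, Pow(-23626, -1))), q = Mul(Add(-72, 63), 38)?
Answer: Rational(-38850051381885535, 280700506) ≈ -1.3840e+8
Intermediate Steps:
q = -342 (q = Mul(-9, 38) = -342)
P = Rational(-1716568687, 280700506) (P = Add(-5, Add(Mul(-15873, Pow(23762, -1)), Mul(10568, Pow(-23626, -1)))) = Add(-5, Add(Mul(-15873, Rational(1, 23762)), Mul(10568, Rational(-1, 23626)))) = Add(-5, Add(Rational(-15873, 23762), Rational(-5284, 11813))) = Add(-5, Rational(-313066157, 280700506)) = Rational(-1716568687, 280700506) ≈ -6.1153)
Mul(Add(20747, P), Add(-6331, q)) = Mul(Add(20747, Rational(-1716568687, 280700506)), Add(-6331, -342)) = Mul(Rational(5821976829295, 280700506), -6673) = Rational(-38850051381885535, 280700506)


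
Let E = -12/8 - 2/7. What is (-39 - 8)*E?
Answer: 1175/14 ≈ 83.929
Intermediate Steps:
E = -25/14 (E = -12*⅛ - 2*⅐ = -3/2 - 2/7 = -25/14 ≈ -1.7857)
(-39 - 8)*E = (-39 - 8)*(-25/14) = -47*(-25/14) = 1175/14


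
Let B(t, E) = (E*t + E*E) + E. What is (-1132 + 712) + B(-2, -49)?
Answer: 2030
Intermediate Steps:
B(t, E) = E + E**2 + E*t (B(t, E) = (E*t + E**2) + E = (E**2 + E*t) + E = E + E**2 + E*t)
(-1132 + 712) + B(-2, -49) = (-1132 + 712) - 49*(1 - 49 - 2) = -420 - 49*(-50) = -420 + 2450 = 2030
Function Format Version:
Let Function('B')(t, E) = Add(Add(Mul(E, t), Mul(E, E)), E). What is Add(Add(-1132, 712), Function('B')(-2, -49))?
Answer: 2030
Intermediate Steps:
Function('B')(t, E) = Add(E, Pow(E, 2), Mul(E, t)) (Function('B')(t, E) = Add(Add(Mul(E, t), Pow(E, 2)), E) = Add(Add(Pow(E, 2), Mul(E, t)), E) = Add(E, Pow(E, 2), Mul(E, t)))
Add(Add(-1132, 712), Function('B')(-2, -49)) = Add(Add(-1132, 712), Mul(-49, Add(1, -49, -2))) = Add(-420, Mul(-49, -50)) = Add(-420, 2450) = 2030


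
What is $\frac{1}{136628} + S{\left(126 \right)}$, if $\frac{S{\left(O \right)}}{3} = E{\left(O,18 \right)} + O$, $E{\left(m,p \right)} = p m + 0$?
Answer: $\frac{981262297}{136628} \approx 7182.0$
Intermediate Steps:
$E{\left(m,p \right)} = m p$ ($E{\left(m,p \right)} = m p + 0 = m p$)
$S{\left(O \right)} = 57 O$ ($S{\left(O \right)} = 3 \left(O 18 + O\right) = 3 \left(18 O + O\right) = 3 \cdot 19 O = 57 O$)
$\frac{1}{136628} + S{\left(126 \right)} = \frac{1}{136628} + 57 \cdot 126 = \frac{1}{136628} + 7182 = \frac{981262297}{136628}$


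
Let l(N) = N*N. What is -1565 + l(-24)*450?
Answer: 257635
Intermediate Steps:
l(N) = N²
-1565 + l(-24)*450 = -1565 + (-24)²*450 = -1565 + 576*450 = -1565 + 259200 = 257635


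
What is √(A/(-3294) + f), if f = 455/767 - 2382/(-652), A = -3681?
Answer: √16614096612855/1759911 ≈ 2.3160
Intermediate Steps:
f = 81679/19234 (f = 455*(1/767) - 2382*(-1/652) = 35/59 + 1191/326 = 81679/19234 ≈ 4.2466)
√(A/(-3294) + f) = √(-3681/(-3294) + 81679/19234) = √(-3681*(-1/3294) + 81679/19234) = √(409/366 + 81679/19234) = √(9440305/1759911) = √16614096612855/1759911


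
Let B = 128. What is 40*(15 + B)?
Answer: 5720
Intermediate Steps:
40*(15 + B) = 40*(15 + 128) = 40*143 = 5720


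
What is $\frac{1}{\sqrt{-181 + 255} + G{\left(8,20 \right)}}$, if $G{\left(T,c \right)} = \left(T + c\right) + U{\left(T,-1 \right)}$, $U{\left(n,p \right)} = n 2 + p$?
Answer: $\frac{43}{1775} - \frac{\sqrt{74}}{1775} \approx 0.019379$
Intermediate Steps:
$U{\left(n,p \right)} = p + 2 n$ ($U{\left(n,p \right)} = 2 n + p = p + 2 n$)
$G{\left(T,c \right)} = -1 + c + 3 T$ ($G{\left(T,c \right)} = \left(T + c\right) + \left(-1 + 2 T\right) = -1 + c + 3 T$)
$\frac{1}{\sqrt{-181 + 255} + G{\left(8,20 \right)}} = \frac{1}{\sqrt{-181 + 255} + \left(-1 + 20 + 3 \cdot 8\right)} = \frac{1}{\sqrt{74} + \left(-1 + 20 + 24\right)} = \frac{1}{\sqrt{74} + 43} = \frac{1}{43 + \sqrt{74}}$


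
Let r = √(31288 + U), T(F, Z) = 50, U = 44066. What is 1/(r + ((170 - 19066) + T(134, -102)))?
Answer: -3141/59182727 - √75354/355096362 ≈ -5.3846e-5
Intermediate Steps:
r = √75354 (r = √(31288 + 44066) = √75354 ≈ 274.51)
1/(r + ((170 - 19066) + T(134, -102))) = 1/(√75354 + ((170 - 19066) + 50)) = 1/(√75354 + (-18896 + 50)) = 1/(√75354 - 18846) = 1/(-18846 + √75354)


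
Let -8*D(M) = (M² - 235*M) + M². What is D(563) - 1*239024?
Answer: -2413825/8 ≈ -3.0173e+5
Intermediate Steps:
D(M) = -M²/4 + 235*M/8 (D(M) = -((M² - 235*M) + M²)/8 = -(-235*M + 2*M²)/8 = -M²/4 + 235*M/8)
D(563) - 1*239024 = (⅛)*563*(235 - 2*563) - 1*239024 = (⅛)*563*(235 - 1126) - 239024 = (⅛)*563*(-891) - 239024 = -501633/8 - 239024 = -2413825/8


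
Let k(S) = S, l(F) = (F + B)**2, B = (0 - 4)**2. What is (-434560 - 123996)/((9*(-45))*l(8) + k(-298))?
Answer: 279278/116789 ≈ 2.3913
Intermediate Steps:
B = 16 (B = (-4)**2 = 16)
l(F) = (16 + F)**2 (l(F) = (F + 16)**2 = (16 + F)**2)
(-434560 - 123996)/((9*(-45))*l(8) + k(-298)) = (-434560 - 123996)/((9*(-45))*(16 + 8)**2 - 298) = -558556/(-405*24**2 - 298) = -558556/(-405*576 - 298) = -558556/(-233280 - 298) = -558556/(-233578) = -558556*(-1/233578) = 279278/116789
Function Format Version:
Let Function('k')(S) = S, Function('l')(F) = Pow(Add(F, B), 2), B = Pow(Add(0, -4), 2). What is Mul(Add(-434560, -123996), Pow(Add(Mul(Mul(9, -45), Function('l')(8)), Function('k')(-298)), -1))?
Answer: Rational(279278, 116789) ≈ 2.3913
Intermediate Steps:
B = 16 (B = Pow(-4, 2) = 16)
Function('l')(F) = Pow(Add(16, F), 2) (Function('l')(F) = Pow(Add(F, 16), 2) = Pow(Add(16, F), 2))
Mul(Add(-434560, -123996), Pow(Add(Mul(Mul(9, -45), Function('l')(8)), Function('k')(-298)), -1)) = Mul(Add(-434560, -123996), Pow(Add(Mul(Mul(9, -45), Pow(Add(16, 8), 2)), -298), -1)) = Mul(-558556, Pow(Add(Mul(-405, Pow(24, 2)), -298), -1)) = Mul(-558556, Pow(Add(Mul(-405, 576), -298), -1)) = Mul(-558556, Pow(Add(-233280, -298), -1)) = Mul(-558556, Pow(-233578, -1)) = Mul(-558556, Rational(-1, 233578)) = Rational(279278, 116789)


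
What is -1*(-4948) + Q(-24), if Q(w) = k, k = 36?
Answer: 4984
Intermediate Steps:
Q(w) = 36
-1*(-4948) + Q(-24) = -1*(-4948) + 36 = 4948 + 36 = 4984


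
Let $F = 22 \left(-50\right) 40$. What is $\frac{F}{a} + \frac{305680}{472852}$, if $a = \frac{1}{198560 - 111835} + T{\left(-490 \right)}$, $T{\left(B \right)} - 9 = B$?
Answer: $\frac{113569206477020}{1232805667053} \approx 92.123$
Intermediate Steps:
$T{\left(B \right)} = 9 + B$
$F = -44000$ ($F = \left(-1100\right) 40 = -44000$)
$a = - \frac{41714724}{86725}$ ($a = \frac{1}{198560 - 111835} + \left(9 - 490\right) = \frac{1}{86725} - 481 = - \frac{41714724}{86725} \approx -481.0$)
$\frac{F}{a} + \frac{305680}{472852} = - \frac{44000}{- \frac{41714724}{86725}} + \frac{305680}{472852} = \left(-44000\right) \left(- \frac{86725}{41714724}\right) + 305680 \cdot \frac{1}{472852} = \frac{953975000}{10428681} + \frac{76420}{118213} = \frac{113569206477020}{1232805667053}$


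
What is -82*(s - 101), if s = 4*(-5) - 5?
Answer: 10332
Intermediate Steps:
s = -25 (s = -20 - 5 = -25)
-82*(s - 101) = -82*(-25 - 101) = -82*(-126) = 10332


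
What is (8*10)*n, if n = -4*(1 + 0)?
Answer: -320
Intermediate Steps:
n = -4 (n = -4*1 = -4)
(8*10)*n = (8*10)*(-4) = 80*(-4) = -320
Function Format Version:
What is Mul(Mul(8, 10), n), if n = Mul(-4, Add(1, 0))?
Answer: -320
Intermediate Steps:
n = -4 (n = Mul(-4, 1) = -4)
Mul(Mul(8, 10), n) = Mul(Mul(8, 10), -4) = Mul(80, -4) = -320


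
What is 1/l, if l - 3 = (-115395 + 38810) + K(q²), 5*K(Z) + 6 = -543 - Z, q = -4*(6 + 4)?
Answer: -5/385059 ≈ -1.2985e-5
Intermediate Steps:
q = -40 (q = -4*10 = -40)
K(Z) = -549/5 - Z/5 (K(Z) = -6/5 + (-543 - Z)/5 = -6/5 + (-543/5 - Z/5) = -549/5 - Z/5)
l = -385059/5 (l = 3 + ((-115395 + 38810) + (-549/5 - ⅕*(-40)²)) = 3 + (-76585 + (-549/5 - ⅕*1600)) = 3 + (-76585 + (-549/5 - 320)) = 3 + (-76585 - 2149/5) = 3 - 385074/5 = -385059/5 ≈ -77012.)
1/l = 1/(-385059/5) = -5/385059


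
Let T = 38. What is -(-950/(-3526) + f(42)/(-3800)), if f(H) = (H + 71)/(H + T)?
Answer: -144200781/535952000 ≈ -0.26906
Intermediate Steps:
f(H) = (71 + H)/(38 + H) (f(H) = (H + 71)/(H + 38) = (71 + H)/(38 + H))
-(-950/(-3526) + f(42)/(-3800)) = -(-950/(-3526) + ((71 + 42)/(38 + 42))/(-3800)) = -(-950*(-1/3526) + (113/80)*(-1/3800)) = -(475/1763 + ((1/80)*113)*(-1/3800)) = -(475/1763 + (113/80)*(-1/3800)) = -(475/1763 - 113/304000) = -1*144200781/535952000 = -144200781/535952000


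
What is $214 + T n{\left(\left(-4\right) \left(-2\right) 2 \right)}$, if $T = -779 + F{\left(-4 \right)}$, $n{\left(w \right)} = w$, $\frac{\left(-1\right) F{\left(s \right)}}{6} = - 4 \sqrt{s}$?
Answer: $-12250 + 768 i \approx -12250.0 + 768.0 i$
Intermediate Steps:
$F{\left(s \right)} = 24 \sqrt{s}$ ($F{\left(s \right)} = - 6 \left(- 4 \sqrt{s}\right) = 24 \sqrt{s}$)
$T = -779 + 48 i$ ($T = -779 + 24 \sqrt{-4} = -779 + 24 \cdot 2 i = -779 + 48 i \approx -779.0 + 48.0 i$)
$214 + T n{\left(\left(-4\right) \left(-2\right) 2 \right)} = 214 + \left(-779 + 48 i\right) \left(-4\right) \left(-2\right) 2 = 214 + \left(-779 + 48 i\right) 8 \cdot 2 = 214 + \left(-779 + 48 i\right) 16 = 214 - \left(12464 - 768 i\right) = -12250 + 768 i$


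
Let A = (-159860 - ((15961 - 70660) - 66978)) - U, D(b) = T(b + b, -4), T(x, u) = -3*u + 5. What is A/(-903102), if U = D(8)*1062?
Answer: 56237/903102 ≈ 0.062271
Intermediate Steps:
T(x, u) = 5 - 3*u
D(b) = 17 (D(b) = 5 - 3*(-4) = 5 + 12 = 17)
U = 18054 (U = 17*1062 = 18054)
A = -56237 (A = (-159860 - ((15961 - 70660) - 66978)) - 1*18054 = (-159860 - (-54699 - 66978)) - 18054 = (-159860 - 1*(-121677)) - 18054 = (-159860 + 121677) - 18054 = -38183 - 18054 = -56237)
A/(-903102) = -56237/(-903102) = -56237*(-1/903102) = 56237/903102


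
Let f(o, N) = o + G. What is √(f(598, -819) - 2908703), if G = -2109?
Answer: I*√2910214 ≈ 1705.9*I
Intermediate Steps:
f(o, N) = -2109 + o (f(o, N) = o - 2109 = -2109 + o)
√(f(598, -819) - 2908703) = √((-2109 + 598) - 2908703) = √(-1511 - 2908703) = √(-2910214) = I*√2910214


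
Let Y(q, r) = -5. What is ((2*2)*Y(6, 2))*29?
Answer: -580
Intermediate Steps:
((2*2)*Y(6, 2))*29 = ((2*2)*(-5))*29 = (4*(-5))*29 = -20*29 = -580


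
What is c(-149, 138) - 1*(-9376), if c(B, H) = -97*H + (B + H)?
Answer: -4021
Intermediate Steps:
c(B, H) = B - 96*H
c(-149, 138) - 1*(-9376) = (-149 - 96*138) - 1*(-9376) = (-149 - 13248) + 9376 = -13397 + 9376 = -4021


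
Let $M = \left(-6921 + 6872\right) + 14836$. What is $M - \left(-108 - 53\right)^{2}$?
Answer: $-11134$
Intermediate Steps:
$M = 14787$ ($M = -49 + 14836 = 14787$)
$M - \left(-108 - 53\right)^{2} = 14787 - \left(-108 - 53\right)^{2} = 14787 - \left(-161\right)^{2} = 14787 - 25921 = -11134$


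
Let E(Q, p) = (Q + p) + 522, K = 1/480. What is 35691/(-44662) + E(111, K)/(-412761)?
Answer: -3542429757611/4424335627680 ≈ -0.80067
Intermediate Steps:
K = 1/480 ≈ 0.0020833
E(Q, p) = 522 + Q + p
35691/(-44662) + E(111, K)/(-412761) = 35691/(-44662) + (522 + 111 + 1/480)/(-412761) = 35691*(-1/44662) + (303841/480)*(-1/412761) = -35691/44662 - 303841/198125280 = -3542429757611/4424335627680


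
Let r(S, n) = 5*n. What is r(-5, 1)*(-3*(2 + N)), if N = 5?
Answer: -105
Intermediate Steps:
r(-5, 1)*(-3*(2 + N)) = (5*1)*(-3*(2 + 5)) = 5*(-3*7) = 5*(-21) = -105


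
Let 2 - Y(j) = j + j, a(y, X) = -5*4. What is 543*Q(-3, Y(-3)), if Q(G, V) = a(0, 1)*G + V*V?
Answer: 67332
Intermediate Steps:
a(y, X) = -20
Y(j) = 2 - 2*j (Y(j) = 2 - (j + j) = 2 - 2*j)
Q(G, V) = V**2 - 20*G (Q(G, V) = -20*G + V*V = -20*G + V**2 = V**2 - 20*G)
543*Q(-3, Y(-3)) = 543*((2 - 2*(-3))**2 - 20*(-3)) = 543*((2 + 6)**2 + 60) = 543*(8**2 + 60) = 543*(64 + 60) = 543*124 = 67332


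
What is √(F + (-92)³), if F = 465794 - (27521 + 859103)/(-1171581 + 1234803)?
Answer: I*√312675007944606/31611 ≈ 559.38*I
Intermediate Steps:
F = 14723770822/31611 (F = 465794 - 886624/63222 = 465794 - 1*443312/31611 = 465794 - 443312/31611 = 14723770822/31611 ≈ 4.6578e+5)
√(F + (-92)³) = √(14723770822/31611 + (-92)³) = √(14723770822/31611 - 778688) = √(-9891335546/31611) = I*√312675007944606/31611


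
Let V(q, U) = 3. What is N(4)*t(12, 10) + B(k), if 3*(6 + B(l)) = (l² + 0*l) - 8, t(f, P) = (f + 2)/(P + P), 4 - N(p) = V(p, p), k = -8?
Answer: 401/30 ≈ 13.367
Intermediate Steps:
N(p) = 1 (N(p) = 4 - 1*3 = 4 - 3 = 1)
t(f, P) = (2 + f)/(2*P) (t(f, P) = (2 + f)/((2*P)) = (2 + f)*(1/(2*P)) = (2 + f)/(2*P))
B(l) = -26/3 + l²/3 (B(l) = -6 + ((l² + 0*l) - 8)/3 = -6 + ((l² + 0) - 8)/3 = -6 + (l² - 8)/3 = -6 + (-8 + l²)/3 = -6 + (-8/3 + l²/3) = -26/3 + l²/3)
N(4)*t(12, 10) + B(k) = 1*((½)*(2 + 12)/10) + (-26/3 + (⅓)*(-8)²) = 1*((½)*(⅒)*14) + (-26/3 + (⅓)*64) = 1*(7/10) + (-26/3 + 64/3) = 7/10 + 38/3 = 401/30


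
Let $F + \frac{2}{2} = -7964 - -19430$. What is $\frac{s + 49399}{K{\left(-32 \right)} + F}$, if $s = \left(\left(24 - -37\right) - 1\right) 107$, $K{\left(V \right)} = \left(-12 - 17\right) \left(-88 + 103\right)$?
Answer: $\frac{55819}{11030} \approx 5.0607$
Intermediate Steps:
$K{\left(V \right)} = -435$ ($K{\left(V \right)} = \left(-29\right) 15 = -435$)
$s = 6420$ ($s = \left(\left(24 + 37\right) - 1\right) 107 = \left(61 - 1\right) 107 = 60 \cdot 107 = 6420$)
$F = 11465$ ($F = -1 - -11466 = -1 + \left(-7964 + 19430\right) = -1 + 11466 = 11465$)
$\frac{s + 49399}{K{\left(-32 \right)} + F} = \frac{6420 + 49399}{-435 + 11465} = \frac{55819}{11030}$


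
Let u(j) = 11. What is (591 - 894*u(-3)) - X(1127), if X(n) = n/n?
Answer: -9244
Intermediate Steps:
X(n) = 1
(591 - 894*u(-3)) - X(1127) = (591 - 894*11) - 1*1 = (591 - 9834) - 1 = -9243 - 1 = -9244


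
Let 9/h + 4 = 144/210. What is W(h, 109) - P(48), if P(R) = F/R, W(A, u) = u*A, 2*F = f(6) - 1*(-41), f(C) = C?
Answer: -825403/2784 ≈ -296.48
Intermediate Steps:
h = -315/116 (h = 9/(-4 + 144/210) = 9/(-4 + 144*(1/210)) = 9/(-4 + 24/35) = 9/(-116/35) = 9*(-35/116) = -315/116 ≈ -2.7155)
F = 47/2 (F = (6 - 1*(-41))/2 = (6 + 41)/2 = (½)*47 = 47/2 ≈ 23.500)
W(A, u) = A*u
P(R) = 47/(2*R)
W(h, 109) - P(48) = -315/116*109 - 47/(2*48) = -34335/116 - 47/(2*48) = -34335/116 - 1*47/96 = -34335/116 - 47/96 = -825403/2784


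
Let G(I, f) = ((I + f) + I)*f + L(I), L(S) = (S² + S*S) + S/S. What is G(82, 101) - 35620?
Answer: 4594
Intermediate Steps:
L(S) = 1 + 2*S² (L(S) = (S² + S²) + 1 = 2*S² + 1 = 1 + 2*S²)
G(I, f) = 1 + 2*I² + f*(f + 2*I) (G(I, f) = ((I + f) + I)*f + (1 + 2*I²) = (f + 2*I)*f + (1 + 2*I²) = f*(f + 2*I) + (1 + 2*I²) = 1 + 2*I² + f*(f + 2*I))
G(82, 101) - 35620 = (1 + 101² + 2*82² + 2*82*101) - 35620 = (1 + 10201 + 2*6724 + 16564) - 35620 = (1 + 10201 + 13448 + 16564) - 35620 = 40214 - 35620 = 4594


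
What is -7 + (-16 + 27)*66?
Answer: 719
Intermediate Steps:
-7 + (-16 + 27)*66 = -7 + 11*66 = -7 + 726 = 719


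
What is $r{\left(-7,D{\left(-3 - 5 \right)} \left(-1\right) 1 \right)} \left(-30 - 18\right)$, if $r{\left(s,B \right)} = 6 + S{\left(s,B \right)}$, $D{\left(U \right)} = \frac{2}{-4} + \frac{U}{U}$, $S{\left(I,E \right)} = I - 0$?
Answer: $48$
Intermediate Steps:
$S{\left(I,E \right)} = I$ ($S{\left(I,E \right)} = I + 0 = I$)
$D{\left(U \right)} = \frac{1}{2}$ ($D{\left(U \right)} = 2 \left(- \frac{1}{4}\right) + 1 = - \frac{1}{2} + 1 = \frac{1}{2}$)
$r{\left(s,B \right)} = 6 + s$
$r{\left(-7,D{\left(-3 - 5 \right)} \left(-1\right) 1 \right)} \left(-30 - 18\right) = \left(6 - 7\right) \left(-30 - 18\right) = \left(-1\right) \left(-48\right) = 48$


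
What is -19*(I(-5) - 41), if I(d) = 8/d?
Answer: 4047/5 ≈ 809.40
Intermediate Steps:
-19*(I(-5) - 41) = -19*(8/(-5) - 41) = -19*(8*(-⅕) - 41) = -19*(-8/5 - 41) = -19*(-213/5) = 4047/5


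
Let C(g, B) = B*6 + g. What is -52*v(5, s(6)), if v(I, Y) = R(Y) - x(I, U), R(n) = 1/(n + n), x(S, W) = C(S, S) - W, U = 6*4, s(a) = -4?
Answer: 1157/2 ≈ 578.50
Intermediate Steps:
C(g, B) = g + 6*B (C(g, B) = 6*B + g = g + 6*B)
U = 24
x(S, W) = -W + 7*S (x(S, W) = (S + 6*S) - W = 7*S - W = -W + 7*S)
R(n) = 1/(2*n)
v(I, Y) = 24 + 1/(2*Y) - 7*I (v(I, Y) = 1/(2*Y) - (-1*24 + 7*I) = 1/(2*Y) - (-24 + 7*I) = 1/(2*Y) + (24 - 7*I) = 24 + 1/(2*Y) - 7*I)
-52*v(5, s(6)) = -52*(24 + (½)/(-4) - 7*5) = -52*(24 + (½)*(-¼) - 35) = -52*(24 - ⅛ - 35) = -52*(-89/8) = 1157/2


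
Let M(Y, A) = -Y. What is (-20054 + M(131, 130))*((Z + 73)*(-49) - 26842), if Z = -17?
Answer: 597193410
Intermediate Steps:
(-20054 + M(131, 130))*((Z + 73)*(-49) - 26842) = (-20054 - 1*131)*((-17 + 73)*(-49) - 26842) = (-20054 - 131)*(56*(-49) - 26842) = -20185*(-2744 - 26842) = -20185*(-29586) = 597193410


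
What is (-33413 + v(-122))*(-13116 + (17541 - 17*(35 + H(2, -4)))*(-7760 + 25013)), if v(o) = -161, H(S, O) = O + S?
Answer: -9835262372976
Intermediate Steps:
(-33413 + v(-122))*(-13116 + (17541 - 17*(35 + H(2, -4)))*(-7760 + 25013)) = (-33413 - 161)*(-13116 + (17541 - 17*(35 + (-4 + 2)))*(-7760 + 25013)) = -33574*(-13116 + (17541 - 17*(35 - 2))*17253) = -33574*(-13116 + (17541 - 17*33)*17253) = -33574*(-13116 + (17541 - 561)*17253) = -33574*(-13116 + 16980*17253) = -33574*(-13116 + 292955940) = -33574*292942824 = -9835262372976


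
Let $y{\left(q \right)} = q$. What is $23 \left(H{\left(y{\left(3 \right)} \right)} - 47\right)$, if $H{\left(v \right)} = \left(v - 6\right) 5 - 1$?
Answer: $-1449$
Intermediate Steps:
$H{\left(v \right)} = -31 + 5 v$ ($H{\left(v \right)} = \left(v - 6\right) 5 - 1 = \left(-6 + v\right) 5 - 1 = \left(-30 + 5 v\right) - 1 = -31 + 5 v$)
$23 \left(H{\left(y{\left(3 \right)} \right)} - 47\right) = 23 \left(\left(-31 + 5 \cdot 3\right) - 47\right) = 23 \left(\left(-31 + 15\right) - 47\right) = 23 \left(-16 - 47\right) = 23 \left(-63\right) = -1449$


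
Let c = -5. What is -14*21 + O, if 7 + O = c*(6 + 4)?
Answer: -351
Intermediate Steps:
O = -57 (O = -7 - 5*(6 + 4) = -7 - 5*10 = -7 - 50 = -57)
-14*21 + O = -14*21 - 57 = -294 - 57 = -351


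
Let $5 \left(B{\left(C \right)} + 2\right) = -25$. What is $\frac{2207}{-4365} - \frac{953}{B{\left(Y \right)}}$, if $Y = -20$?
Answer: $\frac{4144396}{30555} \approx 135.64$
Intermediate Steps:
$B{\left(C \right)} = -7$ ($B{\left(C \right)} = -2 + \frac{1}{5} \left(-25\right) = -2 - 5 = -7$)
$\frac{2207}{-4365} - \frac{953}{B{\left(Y \right)}} = \frac{2207}{-4365} - \frac{953}{-7} = 2207 \left(- \frac{1}{4365}\right) - - \frac{953}{7} = - \frac{2207}{4365} + \frac{953}{7} = \frac{4144396}{30555}$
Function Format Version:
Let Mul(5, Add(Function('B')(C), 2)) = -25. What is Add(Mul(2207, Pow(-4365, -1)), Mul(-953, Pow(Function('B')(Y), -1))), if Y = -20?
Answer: Rational(4144396, 30555) ≈ 135.64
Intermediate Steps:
Function('B')(C) = -7 (Function('B')(C) = Add(-2, Mul(Rational(1, 5), -25)) = Add(-2, -5) = -7)
Add(Mul(2207, Pow(-4365, -1)), Mul(-953, Pow(Function('B')(Y), -1))) = Add(Mul(2207, Pow(-4365, -1)), Mul(-953, Pow(-7, -1))) = Add(Mul(2207, Rational(-1, 4365)), Mul(-953, Rational(-1, 7))) = Add(Rational(-2207, 4365), Rational(953, 7)) = Rational(4144396, 30555)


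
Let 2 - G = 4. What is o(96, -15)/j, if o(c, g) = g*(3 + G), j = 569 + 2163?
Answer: -15/2732 ≈ -0.0054905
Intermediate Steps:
G = -2 (G = 2 - 1*4 = 2 - 4 = -2)
j = 2732
o(c, g) = g (o(c, g) = g*(3 - 2) = g*1 = g)
o(96, -15)/j = -15/2732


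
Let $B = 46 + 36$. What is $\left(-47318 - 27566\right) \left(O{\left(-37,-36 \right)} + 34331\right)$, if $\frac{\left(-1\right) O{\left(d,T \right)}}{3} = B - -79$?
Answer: $-2534673632$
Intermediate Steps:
$B = 82$
$O{\left(d,T \right)} = -483$ ($O{\left(d,T \right)} = - 3 \left(82 - -79\right) = - 3 \left(82 + 79\right) = \left(-3\right) 161 = -483$)
$\left(-47318 - 27566\right) \left(O{\left(-37,-36 \right)} + 34331\right) = \left(-47318 - 27566\right) \left(-483 + 34331\right) = \left(-74884\right) 33848 = -2534673632$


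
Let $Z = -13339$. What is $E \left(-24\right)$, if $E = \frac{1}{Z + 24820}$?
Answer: $- \frac{8}{3827} \approx -0.0020904$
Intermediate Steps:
$E = \frac{1}{11481}$ ($E = \frac{1}{-13339 + 24820} = \frac{1}{11481} \approx 8.71 \cdot 10^{-5}$)
$E \left(-24\right) = \frac{1}{11481} \left(-24\right) = - \frac{8}{3827}$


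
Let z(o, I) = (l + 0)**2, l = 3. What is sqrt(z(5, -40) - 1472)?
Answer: I*sqrt(1463) ≈ 38.249*I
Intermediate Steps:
z(o, I) = 9 (z(o, I) = (3 + 0)**2 = 3**2 = 9)
sqrt(z(5, -40) - 1472) = sqrt(9 - 1472) = sqrt(-1463) = I*sqrt(1463)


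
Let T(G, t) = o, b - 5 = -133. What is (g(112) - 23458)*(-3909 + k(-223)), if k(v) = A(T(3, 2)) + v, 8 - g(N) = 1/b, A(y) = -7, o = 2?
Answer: 12423618261/128 ≈ 9.7059e+7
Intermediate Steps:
b = -128 (b = 5 - 133 = -128)
T(G, t) = 2
g(N) = 1025/128 (g(N) = 8 - 1/(-128) = 8 - 1*(-1/128) = 8 + 1/128 = 1025/128)
k(v) = -7 + v
(g(112) - 23458)*(-3909 + k(-223)) = (1025/128 - 23458)*(-3909 + (-7 - 223)) = -3001599*(-3909 - 230)/128 = -3001599/128*(-4139) = 12423618261/128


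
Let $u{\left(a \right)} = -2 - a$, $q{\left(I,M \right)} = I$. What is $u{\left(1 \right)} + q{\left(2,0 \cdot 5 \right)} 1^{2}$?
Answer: $-1$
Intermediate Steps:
$u{\left(1 \right)} + q{\left(2,0 \cdot 5 \right)} 1^{2} = \left(-2 - 1\right) + 2 \cdot 1^{2} = \left(-2 - 1\right) + 2 \cdot 1 = -3 + 2 = -1$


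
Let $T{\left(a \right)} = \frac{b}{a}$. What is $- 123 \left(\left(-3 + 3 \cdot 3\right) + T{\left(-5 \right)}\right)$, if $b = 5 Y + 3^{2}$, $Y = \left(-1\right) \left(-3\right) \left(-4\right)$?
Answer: $- \frac{9963}{5} \approx -1992.6$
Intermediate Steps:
$Y = -12$ ($Y = 3 \left(-4\right) = -12$)
$b = -51$ ($b = 5 \left(-12\right) + 3^{2} = -60 + 9 = -51$)
$T{\left(a \right)} = - \frac{51}{a}$
$- 123 \left(\left(-3 + 3 \cdot 3\right) + T{\left(-5 \right)}\right) = - 123 \left(\left(-3 + 3 \cdot 3\right) - \frac{51}{-5}\right) = - 123 \left(\left(-3 + 9\right) - - \frac{51}{5}\right) = - 123 \left(6 + \frac{51}{5}\right) = \left(-123\right) \frac{81}{5} = - \frac{9963}{5}$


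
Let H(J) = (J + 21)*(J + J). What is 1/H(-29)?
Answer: 1/464 ≈ 0.0021552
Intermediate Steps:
H(J) = 2*J*(21 + J) (H(J) = (21 + J)*(2*J) = 2*J*(21 + J))
1/H(-29) = 1/(2*(-29)*(21 - 29)) = 1/(2*(-29)*(-8)) = 1/464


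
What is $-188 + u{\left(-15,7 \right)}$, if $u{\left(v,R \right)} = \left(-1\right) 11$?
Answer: $-199$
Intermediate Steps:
$u{\left(v,R \right)} = -11$
$-188 + u{\left(-15,7 \right)} = -188 - 11 = -199$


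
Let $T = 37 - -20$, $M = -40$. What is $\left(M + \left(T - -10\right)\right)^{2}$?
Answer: $729$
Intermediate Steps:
$T = 57$ ($T = 37 + 20 = 57$)
$\left(M + \left(T - -10\right)\right)^{2} = \left(-40 + \left(57 - -10\right)\right)^{2} = \left(-40 + \left(57 + 10\right)\right)^{2} = \left(-40 + 67\right)^{2} = 27^{2} = 729$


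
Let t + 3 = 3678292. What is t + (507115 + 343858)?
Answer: 4529262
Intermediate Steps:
t = 3678289 (t = -3 + 3678292 = 3678289)
t + (507115 + 343858) = 3678289 + (507115 + 343858) = 3678289 + 850973 = 4529262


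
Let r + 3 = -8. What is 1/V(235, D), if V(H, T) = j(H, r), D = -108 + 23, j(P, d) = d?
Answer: -1/11 ≈ -0.090909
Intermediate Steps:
r = -11 (r = -3 - 8 = -11)
D = -85
V(H, T) = -11
1/V(235, D) = 1/(-11) = -1/11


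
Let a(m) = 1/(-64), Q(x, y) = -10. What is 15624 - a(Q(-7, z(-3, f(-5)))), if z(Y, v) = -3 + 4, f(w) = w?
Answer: 999937/64 ≈ 15624.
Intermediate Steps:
z(Y, v) = 1
a(m) = -1/64
15624 - a(Q(-7, z(-3, f(-5)))) = 15624 - 1*(-1/64) = 15624 + 1/64 = 999937/64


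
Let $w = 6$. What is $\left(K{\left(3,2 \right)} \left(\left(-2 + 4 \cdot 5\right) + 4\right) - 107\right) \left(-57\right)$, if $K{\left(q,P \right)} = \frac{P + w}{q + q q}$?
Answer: $5263$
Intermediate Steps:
$K{\left(q,P \right)} = \frac{6 + P}{q + q^{2}}$ ($K{\left(q,P \right)} = \frac{P + 6}{q + q q} = \frac{6 + P}{q + q^{2}}$)
$\left(K{\left(3,2 \right)} \left(\left(-2 + 4 \cdot 5\right) + 4\right) - 107\right) \left(-57\right) = \left(\frac{6 + 2}{3 \left(1 + 3\right)} \left(\left(-2 + 4 \cdot 5\right) + 4\right) - 107\right) \left(-57\right) = \left(\frac{1}{3} \cdot \frac{1}{4} \cdot 8 \left(\left(-2 + 20\right) + 4\right) - 107\right) \left(-57\right) = \left(\frac{1}{3} \cdot \frac{1}{4} \cdot 8 \left(18 + 4\right) - 107\right) \left(-57\right) = \left(\frac{2}{3} \cdot 22 - 107\right) \left(-57\right) = \left(\frac{44}{3} - 107\right) \left(-57\right) = \left(- \frac{277}{3}\right) \left(-57\right) = 5263$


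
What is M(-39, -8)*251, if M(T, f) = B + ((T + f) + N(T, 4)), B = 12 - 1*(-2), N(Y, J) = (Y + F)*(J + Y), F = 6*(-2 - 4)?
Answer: 650592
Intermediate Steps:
F = -36 (F = 6*(-6) = -36)
N(Y, J) = (-36 + Y)*(J + Y) (N(Y, J) = (Y - 36)*(J + Y) = (-36 + Y)*(J + Y))
B = 14 (B = 12 + 2 = 14)
M(T, f) = -130 + f + T² - 31*T (M(T, f) = 14 + ((T + f) + (T² - 36*4 - 36*T + 4*T)) = 14 + ((T + f) + (T² - 144 - 36*T + 4*T)) = 14 + ((T + f) + (-144 + T² - 32*T)) = 14 + (-144 + f + T² - 31*T) = -130 + f + T² - 31*T)
M(-39, -8)*251 = (-130 - 8 + (-39)² - 31*(-39))*251 = (-130 - 8 + 1521 + 1209)*251 = 2592*251 = 650592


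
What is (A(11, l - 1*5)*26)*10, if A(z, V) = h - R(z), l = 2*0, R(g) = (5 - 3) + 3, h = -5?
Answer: -2600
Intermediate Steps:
R(g) = 5 (R(g) = 2 + 3 = 5)
l = 0
A(z, V) = -10 (A(z, V) = -5 - 1*5 = -5 - 5 = -10)
(A(11, l - 1*5)*26)*10 = -10*26*10 = -260*10 = -2600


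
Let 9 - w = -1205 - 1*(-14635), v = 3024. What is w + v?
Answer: -10397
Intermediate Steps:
w = -13421 (w = 9 - (-1205 - 1*(-14635)) = 9 - (-1205 + 14635) = 9 - 1*13430 = 9 - 13430 = -13421)
w + v = -13421 + 3024 = -10397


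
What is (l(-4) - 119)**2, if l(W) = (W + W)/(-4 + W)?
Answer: 13924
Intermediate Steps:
l(W) = 2*W/(-4 + W) (l(W) = (2*W)/(-4 + W) = 2*W/(-4 + W))
(l(-4) - 119)**2 = (2*(-4)/(-4 - 4) - 119)**2 = (2*(-4)/(-8) - 119)**2 = (2*(-4)*(-1/8) - 119)**2 = (1 - 119)**2 = (-118)**2 = 13924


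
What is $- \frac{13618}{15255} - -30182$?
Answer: $\frac{460412792}{15255} \approx 30181.0$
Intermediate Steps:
$- \frac{13618}{15255} - -30182 = \left(-13618\right) \frac{1}{15255} + 30182 = - \frac{13618}{15255} + 30182 = \frac{460412792}{15255}$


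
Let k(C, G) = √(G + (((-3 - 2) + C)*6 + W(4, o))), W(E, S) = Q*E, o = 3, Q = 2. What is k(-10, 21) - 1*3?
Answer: -3 + I*√61 ≈ -3.0 + 7.8102*I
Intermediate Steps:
W(E, S) = 2*E
k(C, G) = √(-22 + G + 6*C) (k(C, G) = √(G + (((-3 - 2) + C)*6 + 2*4)) = √(G + ((-5 + C)*6 + 8)) = √(G + ((-30 + 6*C) + 8)) = √(G + (-22 + 6*C)) = √(-22 + G + 6*C))
k(-10, 21) - 1*3 = √(-22 + 21 + 6*(-10)) - 1*3 = √(-22 + 21 - 60) - 3 = √(-61) - 3 = I*√61 - 3 = -3 + I*√61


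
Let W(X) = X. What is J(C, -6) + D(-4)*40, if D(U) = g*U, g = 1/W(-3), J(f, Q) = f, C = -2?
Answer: 154/3 ≈ 51.333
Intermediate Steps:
g = -1/3 (g = 1/(-3) = -1/3 ≈ -0.33333)
D(U) = -U/3
J(C, -6) + D(-4)*40 = -2 - 1/3*(-4)*40 = -2 + (4/3)*40 = -2 + 160/3 = 154/3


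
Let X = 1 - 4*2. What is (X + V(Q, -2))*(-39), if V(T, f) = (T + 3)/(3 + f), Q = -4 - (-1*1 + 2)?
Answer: 351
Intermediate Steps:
X = -7 (X = 1 - 8 = -7)
Q = -5 (Q = -4 - (-1 + 2) = -4 - 1*1 = -4 - 1 = -5)
V(T, f) = (3 + T)/(3 + f)
(X + V(Q, -2))*(-39) = (-7 + (3 - 5)/(3 - 2))*(-39) = (-7 - 2/1)*(-39) = (-7 + 1*(-2))*(-39) = (-7 - 2)*(-39) = -9*(-39) = 351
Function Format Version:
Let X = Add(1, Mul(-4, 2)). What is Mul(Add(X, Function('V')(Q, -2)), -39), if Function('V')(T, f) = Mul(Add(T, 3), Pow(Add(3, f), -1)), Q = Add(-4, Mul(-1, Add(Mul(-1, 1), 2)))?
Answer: 351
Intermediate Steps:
X = -7 (X = Add(1, -8) = -7)
Q = -5 (Q = Add(-4, Mul(-1, Add(-1, 2))) = Add(-4, Mul(-1, 1)) = Add(-4, -1) = -5)
Function('V')(T, f) = Mul(Pow(Add(3, f), -1), Add(3, T)) (Function('V')(T, f) = Mul(Add(3, T), Pow(Add(3, f), -1)) = Mul(Pow(Add(3, f), -1), Add(3, T)))
Mul(Add(X, Function('V')(Q, -2)), -39) = Mul(Add(-7, Mul(Pow(Add(3, -2), -1), Add(3, -5))), -39) = Mul(Add(-7, Mul(Pow(1, -1), -2)), -39) = Mul(Add(-7, Mul(1, -2)), -39) = Mul(Add(-7, -2), -39) = Mul(-9, -39) = 351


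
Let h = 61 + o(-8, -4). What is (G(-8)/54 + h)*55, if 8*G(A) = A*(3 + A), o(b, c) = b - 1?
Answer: 154715/54 ≈ 2865.1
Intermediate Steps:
o(b, c) = -1 + b
G(A) = A*(3 + A)/8 (G(A) = (A*(3 + A))/8 = A*(3 + A)/8)
h = 52 (h = 61 + (-1 - 8) = 61 - 9 = 52)
(G(-8)/54 + h)*55 = (((⅛)*(-8)*(3 - 8))/54 + 52)*55 = (((⅛)*(-8)*(-5))*(1/54) + 52)*55 = (5*(1/54) + 52)*55 = (5/54 + 52)*55 = (2813/54)*55 = 154715/54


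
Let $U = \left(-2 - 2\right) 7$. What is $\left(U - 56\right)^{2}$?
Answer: $7056$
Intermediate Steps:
$U = -28$ ($U = \left(-4\right) 7 = -28$)
$\left(U - 56\right)^{2} = \left(-28 - 56\right)^{2} = \left(-84\right)^{2} = 7056$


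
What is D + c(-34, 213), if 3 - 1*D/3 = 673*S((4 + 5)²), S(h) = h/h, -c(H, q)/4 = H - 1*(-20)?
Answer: -1954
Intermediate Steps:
c(H, q) = -80 - 4*H (c(H, q) = -4*(H - 1*(-20)) = -4*(H + 20) = -4*(20 + H) = -80 - 4*H)
S(h) = 1
D = -2010 (D = 9 - 2019 = -2010)
D + c(-34, 213) = -2010 + (-80 - 4*(-34)) = -2010 + (-80 + 136) = -2010 + 56 = -1954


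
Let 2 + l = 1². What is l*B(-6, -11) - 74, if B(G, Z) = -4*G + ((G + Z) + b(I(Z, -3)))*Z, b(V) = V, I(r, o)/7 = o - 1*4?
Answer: -824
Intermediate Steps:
I(r, o) = -28 + 7*o (I(r, o) = 7*(o - 1*4) = 7*(o - 4) = 7*(-4 + o) = -28 + 7*o)
B(G, Z) = -4*G + Z*(-49 + G + Z) (B(G, Z) = -4*G + ((G + Z) + (-28 + 7*(-3)))*Z = -4*G + ((G + Z) + (-28 - 21))*Z = -4*G + ((G + Z) - 49)*Z = -4*G + (-49 + G + Z)*Z = -4*G + Z*(-49 + G + Z))
l = -1 (l = -2 + 1² = -2 + 1 = -1)
l*B(-6, -11) - 74 = -((-11)² - 49*(-11) - 4*(-6) - 6*(-11)) - 74 = -(121 + 539 + 24 + 66) - 74 = -1*750 - 74 = -750 - 74 = -824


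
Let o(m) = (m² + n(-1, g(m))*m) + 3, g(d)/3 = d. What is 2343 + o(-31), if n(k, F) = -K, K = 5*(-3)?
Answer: 2842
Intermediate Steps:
g(d) = 3*d
K = -15
n(k, F) = 15 (n(k, F) = -1*(-15) = 15)
o(m) = 3 + m² + 15*m (o(m) = (m² + 15*m) + 3 = 3 + m² + 15*m)
2343 + o(-31) = 2343 + (3 + (-31)² + 15*(-31)) = 2343 + (3 + 961 - 465) = 2343 + 499 = 2842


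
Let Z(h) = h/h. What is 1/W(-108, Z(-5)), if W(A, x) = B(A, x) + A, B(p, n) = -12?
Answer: -1/120 ≈ -0.0083333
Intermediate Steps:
Z(h) = 1
W(A, x) = -12 + A
1/W(-108, Z(-5)) = 1/(-12 - 108) = 1/(-120) = -1/120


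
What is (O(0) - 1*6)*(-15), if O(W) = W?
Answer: 90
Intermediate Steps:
(O(0) - 1*6)*(-15) = (0 - 1*6)*(-15) = (0 - 6)*(-15) = -6*(-15) = 90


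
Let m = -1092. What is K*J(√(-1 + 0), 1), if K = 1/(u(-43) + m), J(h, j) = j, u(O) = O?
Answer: -1/1135 ≈ -0.00088106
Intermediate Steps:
K = -1/1135 (K = 1/(-43 - 1092) = 1/(-1135) = -1/1135 ≈ -0.00088106)
K*J(√(-1 + 0), 1) = -1/1135*1 = -1/1135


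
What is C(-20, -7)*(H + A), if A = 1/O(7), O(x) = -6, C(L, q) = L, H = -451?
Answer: 27070/3 ≈ 9023.3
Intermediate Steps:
A = -⅙ (A = 1/(-6) = -⅙ ≈ -0.16667)
C(-20, -7)*(H + A) = -20*(-451 - ⅙) = -20*(-2707/6) = 27070/3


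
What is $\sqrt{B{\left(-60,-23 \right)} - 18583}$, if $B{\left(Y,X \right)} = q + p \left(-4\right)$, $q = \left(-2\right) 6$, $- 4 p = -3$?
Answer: $i \sqrt{18598} \approx 136.37 i$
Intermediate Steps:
$p = \frac{3}{4}$ ($p = \left(- \frac{1}{4}\right) \left(-3\right) = \frac{3}{4} \approx 0.75$)
$q = -12$
$B{\left(Y,X \right)} = -15$ ($B{\left(Y,X \right)} = -12 + \frac{3}{4} \left(-4\right) = -12 - 3 = -15$)
$\sqrt{B{\left(-60,-23 \right)} - 18583} = \sqrt{-15 - 18583} = \sqrt{-18598} = i \sqrt{18598}$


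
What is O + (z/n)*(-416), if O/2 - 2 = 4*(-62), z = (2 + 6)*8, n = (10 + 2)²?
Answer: -6092/9 ≈ -676.89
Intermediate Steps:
n = 144 (n = 12² = 144)
z = 64 (z = 8*8 = 64)
O = -492 (O = 4 + 2*(4*(-62)) = 4 + 2*(-248) = 4 - 496 = -492)
O + (z/n)*(-416) = -492 + (64/144)*(-416) = -492 + (64*(1/144))*(-416) = -492 + (4/9)*(-416) = -492 - 1664/9 = -6092/9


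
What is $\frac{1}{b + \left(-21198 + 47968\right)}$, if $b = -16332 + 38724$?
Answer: $\frac{1}{49162} \approx 2.0341 \cdot 10^{-5}$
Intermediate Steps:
$b = 22392$
$\frac{1}{b + \left(-21198 + 47968\right)} = \frac{1}{22392 + \left(-21198 + 47968\right)} = \frac{1}{22392 + 26770} = \frac{1}{49162}$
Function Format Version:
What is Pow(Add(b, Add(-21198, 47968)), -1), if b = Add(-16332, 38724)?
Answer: Rational(1, 49162) ≈ 2.0341e-5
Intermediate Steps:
b = 22392
Pow(Add(b, Add(-21198, 47968)), -1) = Pow(Add(22392, Add(-21198, 47968)), -1) = Pow(Add(22392, 26770), -1) = Pow(49162, -1) = Rational(1, 49162)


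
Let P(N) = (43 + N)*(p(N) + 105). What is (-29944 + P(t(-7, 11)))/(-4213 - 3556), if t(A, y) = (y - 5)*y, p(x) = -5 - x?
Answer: 26238/7769 ≈ 3.3773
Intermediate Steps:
t(A, y) = y*(-5 + y) (t(A, y) = (-5 + y)*y = y*(-5 + y))
P(N) = (43 + N)*(100 - N) (P(N) = (43 + N)*((-5 - N) + 105) = (43 + N)*(100 - N))
(-29944 + P(t(-7, 11)))/(-4213 - 3556) = (-29944 + (4300 - (11*(-5 + 11))² + 57*(11*(-5 + 11))))/(-4213 - 3556) = (-29944 + (4300 - (11*6)² + 57*(11*6)))/(-7769) = (-29944 + (4300 - 1*66² + 57*66))*(-1/7769) = (-29944 + (4300 - 1*4356 + 3762))*(-1/7769) = (-29944 + (4300 - 4356 + 3762))*(-1/7769) = (-29944 + 3706)*(-1/7769) = -26238*(-1/7769) = 26238/7769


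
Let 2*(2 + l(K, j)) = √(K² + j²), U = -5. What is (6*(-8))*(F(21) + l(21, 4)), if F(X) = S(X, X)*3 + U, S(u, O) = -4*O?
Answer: 12432 - 24*√457 ≈ 11919.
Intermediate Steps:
l(K, j) = -2 + √(K² + j²)/2
F(X) = -5 - 12*X (F(X) = -4*X*3 - 5 = -12*X - 5 = -5 - 12*X)
(6*(-8))*(F(21) + l(21, 4)) = (6*(-8))*((-5 - 12*21) + (-2 + √(21² + 4²)/2)) = -48*((-5 - 252) + (-2 + √(441 + 16)/2)) = -48*(-257 + (-2 + √457/2)) = -48*(-259 + √457/2) = 12432 - 24*√457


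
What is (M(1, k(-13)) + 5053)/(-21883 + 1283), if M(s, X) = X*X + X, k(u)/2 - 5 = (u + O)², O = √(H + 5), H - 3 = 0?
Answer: -31909/4120 + 9477*√2/2575 ≈ -2.5400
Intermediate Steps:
H = 3 (H = 3 + 0 = 3)
O = 2*√2 (O = √(3 + 5) = √8 = 2*√2 ≈ 2.8284)
k(u) = 10 + 2*(u + 2*√2)²
M(s, X) = X + X² (M(s, X) = X² + X = X + X²)
(M(1, k(-13)) + 5053)/(-21883 + 1283) = ((10 + 2*(-13 + 2*√2)²)*(1 + (10 + 2*(-13 + 2*√2)²)) + 5053)/(-21883 + 1283) = ((10 + 2*(-13 + 2*√2)²)*(11 + 2*(-13 + 2*√2)²) + 5053)/(-20600) = (5053 + (10 + 2*(-13 + 2*√2)²)*(11 + 2*(-13 + 2*√2)²))*(-1/20600) = -5053/20600 - (10 + 2*(-13 + 2*√2)²)*(11 + 2*(-13 + 2*√2)²)/20600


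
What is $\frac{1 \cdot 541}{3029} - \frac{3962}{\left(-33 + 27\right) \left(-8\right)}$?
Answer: $- \frac{5987465}{72696} \approx -82.363$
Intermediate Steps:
$\frac{1 \cdot 541}{3029} - \frac{3962}{\left(-33 + 27\right) \left(-8\right)} = 541 \cdot \frac{1}{3029} - \frac{3962}{\left(-6\right) \left(-8\right)} = \frac{541}{3029} - \frac{3962}{48} = \frac{541}{3029} - \frac{1981}{24} = - \frac{5987465}{72696}$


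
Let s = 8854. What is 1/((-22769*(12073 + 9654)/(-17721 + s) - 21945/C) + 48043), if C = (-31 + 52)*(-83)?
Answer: 735961/76427311567 ≈ 9.6296e-6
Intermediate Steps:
C = -1743 (C = 21*(-83) = -1743)
1/((-22769*(12073 + 9654)/(-17721 + s) - 21945/C) + 48043) = 1/((-22769*(12073 + 9654)/(-17721 + 8854) - 21945/(-1743)) + 48043) = 1/((-22769/((-8867/21727)) - 21945*(-1/1743)) + 48043) = 1/((-22769/((-8867*1/21727)) + 1045/83) + 48043) = 1/((-22769/(-8867/21727) + 1045/83) + 48043) = 1/((-22769*(-21727/8867) + 1045/83) + 48043) = 1/((494702063/8867 + 1045/83) + 48043) = 1/(41069537244/735961 + 48043) = 1/(76427311567/735961) = 735961/76427311567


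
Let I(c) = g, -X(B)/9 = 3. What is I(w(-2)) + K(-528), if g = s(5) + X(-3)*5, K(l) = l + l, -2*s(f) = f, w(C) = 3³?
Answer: -2387/2 ≈ -1193.5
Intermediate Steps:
w(C) = 27
X(B) = -27 (X(B) = -9*3 = -27)
s(f) = -f/2
K(l) = 2*l
g = -275/2 (g = -½*5 - 27*5 = -5/2 - 135 = -275/2 ≈ -137.50)
I(c) = -275/2
I(w(-2)) + K(-528) = -275/2 + 2*(-528) = -275/2 - 1056 = -2387/2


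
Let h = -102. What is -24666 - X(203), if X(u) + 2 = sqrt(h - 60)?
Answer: -24664 - 9*I*sqrt(2) ≈ -24664.0 - 12.728*I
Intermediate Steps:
X(u) = -2 + 9*I*sqrt(2) (X(u) = -2 + sqrt(-102 - 60) = -2 + sqrt(-162) = -2 + 9*I*sqrt(2))
-24666 - X(203) = -24666 - (-2 + 9*I*sqrt(2)) = -24666 + (2 - 9*I*sqrt(2)) = -24664 - 9*I*sqrt(2)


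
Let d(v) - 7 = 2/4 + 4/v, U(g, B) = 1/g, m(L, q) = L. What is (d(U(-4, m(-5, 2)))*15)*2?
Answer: -255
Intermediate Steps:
d(v) = 15/2 + 4/v (d(v) = 7 + (2/4 + 4/v) = 7 + (2*(1/4) + 4/v) = 7 + (1/2 + 4/v) = 15/2 + 4/v)
(d(U(-4, m(-5, 2)))*15)*2 = ((15/2 + 4/(1/(-4)))*15)*2 = ((15/2 + 4/(-1/4))*15)*2 = ((15/2 + 4*(-4))*15)*2 = ((15/2 - 16)*15)*2 = -17/2*15*2 = -255/2*2 = -255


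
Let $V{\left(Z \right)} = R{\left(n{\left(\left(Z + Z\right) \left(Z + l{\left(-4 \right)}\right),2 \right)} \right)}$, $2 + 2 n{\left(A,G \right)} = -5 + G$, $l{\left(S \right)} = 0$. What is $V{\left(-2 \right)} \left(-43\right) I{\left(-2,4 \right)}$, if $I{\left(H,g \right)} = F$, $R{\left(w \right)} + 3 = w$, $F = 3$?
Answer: $\frac{1419}{2} \approx 709.5$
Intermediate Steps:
$n{\left(A,G \right)} = - \frac{7}{2} + \frac{G}{2}$ ($n{\left(A,G \right)} = -1 + \frac{-5 + G}{2} = -1 + \left(- \frac{5}{2} + \frac{G}{2}\right) = - \frac{7}{2} + \frac{G}{2}$)
$R{\left(w \right)} = -3 + w$
$V{\left(Z \right)} = - \frac{11}{2}$ ($V{\left(Z \right)} = -3 + \left(- \frac{7}{2} + \frac{1}{2} \cdot 2\right) = -3 + \left(- \frac{7}{2} + 1\right) = -3 - \frac{5}{2} = - \frac{11}{2}$)
$I{\left(H,g \right)} = 3$
$V{\left(-2 \right)} \left(-43\right) I{\left(-2,4 \right)} = \left(- \frac{11}{2}\right) \left(-43\right) 3 = \frac{473}{2} \cdot 3 = \frac{1419}{2}$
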